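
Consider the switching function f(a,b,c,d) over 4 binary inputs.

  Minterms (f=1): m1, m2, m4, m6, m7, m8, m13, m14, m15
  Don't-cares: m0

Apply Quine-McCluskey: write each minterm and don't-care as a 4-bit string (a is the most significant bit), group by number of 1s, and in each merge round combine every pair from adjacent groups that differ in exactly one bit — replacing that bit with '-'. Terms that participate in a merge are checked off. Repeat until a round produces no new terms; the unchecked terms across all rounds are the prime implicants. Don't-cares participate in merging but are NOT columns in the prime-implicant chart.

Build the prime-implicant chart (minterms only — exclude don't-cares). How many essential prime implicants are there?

5

Round 0: 0000✓ 0001✓ 0010✓ 0100✓ 0110✓ 0111✓ 1000✓ 1101✓ 1110✓ 1111✓
Round 1: -000 -110✓ -111✓ 0-00✓ 0-10✓ 00-0✓ 000- 01-0✓ 011-✓ 11-1 111-✓
Round 2: -11- 0--0
PIs = {-000, -11-, 0--0, 000-, 11-1}
Coverage chart:
  m1: 000- ←essential
  m2: 0--0 ←essential
  m4: 0--0 ←essential
  m6: -11-,0--0
  m7: -11- ←essential
  m8: -000 ←essential
  m13: 11-1 ←essential
  m14: -11- ←essential
  m15: -11-,11-1
Essential: -000, -11-, 0--0, 000-, 11-1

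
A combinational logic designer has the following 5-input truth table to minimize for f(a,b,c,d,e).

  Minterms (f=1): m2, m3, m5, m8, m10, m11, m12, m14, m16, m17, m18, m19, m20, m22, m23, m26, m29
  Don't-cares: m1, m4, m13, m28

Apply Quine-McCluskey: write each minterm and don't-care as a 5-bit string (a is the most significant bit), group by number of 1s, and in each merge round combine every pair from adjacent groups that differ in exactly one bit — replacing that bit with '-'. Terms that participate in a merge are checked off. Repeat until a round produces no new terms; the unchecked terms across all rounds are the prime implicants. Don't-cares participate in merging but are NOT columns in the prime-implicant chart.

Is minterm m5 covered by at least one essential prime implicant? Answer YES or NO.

size-2^0 implicants → 00001(✓)  00010(✓)  00011(✓)  00100(✓)  00101(✓)  01000(✓)  01010(✓)  01011(✓)  01100(✓)  01101(✓)  01110(✓)  10000(✓)  10001(✓)  10010(✓)  10011(✓)  10100(✓)  10110(✓)  10111(✓)  11010(✓)  11100(✓)  11101(✓)
size-2^1 implicants → -0001(✓)  -0010(✓)  -0011(✓)  -0100(✓)  -1010(✓)  -1100(✓)  -1101(✓)  0-010(✓)  0-011(✓)  0-100(✓)  0-101(✓)  00-01  000-1(✓)  0001-(✓)  0010-(✓)  01-00(✓)  01-10(✓)  010-0(✓)  0101-(✓)  011-0(✓)  0110-(✓)  1-010(✓)  1-100(✓)  10-00(✓)  10-10(✓)  10-11(✓)  100-0(✓)  100-1(✓)  1000-(✓)  1001-(✓)  101-0(✓)  1011-(✓)  1110-(✓)
size-2^2 implicants → --010  --100  -00-1  -001-  -110-  0-01-  0-10-  01--0  10--0  10-1-  100--
Unchecked terms (primes): --010, --100, -00-1, -001-, -110-, 0-01-, 0-10-, 00-01, 01--0, 10--0, 10-1-, 100--
Minterm coverage:
  m2 ⊆ --010,-001-,0-01-
  m3 ⊆ -00-1,-001-,0-01-
  m5 ⊆ 0-10-,00-01
  m8 ⊆ 01--0 [E]
  m10 ⊆ --010,0-01-,01--0
  m11 ⊆ 0-01- [E]
  m12 ⊆ --100,-110-,0-10-,01--0
  m14 ⊆ 01--0 [E]
  m16 ⊆ 10--0,100--
  m17 ⊆ -00-1,100--
  m18 ⊆ --010,-001-,10--0,10-1-,100--
  m19 ⊆ -00-1,-001-,10-1-,100--
  m20 ⊆ --100,10--0
  m22 ⊆ 10--0,10-1-
  m23 ⊆ 10-1- [E]
  m26 ⊆ --010 [E]
  m29 ⊆ -110- [E]
E = {--010, -110-, 0-01-, 01--0, 10-1-}

NO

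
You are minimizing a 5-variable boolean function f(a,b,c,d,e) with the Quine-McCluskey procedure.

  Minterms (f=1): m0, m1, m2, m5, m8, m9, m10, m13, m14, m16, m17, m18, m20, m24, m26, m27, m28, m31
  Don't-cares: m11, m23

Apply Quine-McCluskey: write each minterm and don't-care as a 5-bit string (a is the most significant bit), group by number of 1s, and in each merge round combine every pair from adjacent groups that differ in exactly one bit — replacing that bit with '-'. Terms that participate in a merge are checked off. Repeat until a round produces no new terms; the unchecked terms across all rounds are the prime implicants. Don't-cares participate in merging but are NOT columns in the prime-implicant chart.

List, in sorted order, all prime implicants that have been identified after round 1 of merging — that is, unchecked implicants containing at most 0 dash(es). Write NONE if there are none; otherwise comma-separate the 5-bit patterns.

[col 0] 00000*, 00001*, 00010*, 00101*, 01000*, 01001*, 01010*, 01011*, 01101*, 01110*, 10000*, 10001*, 10010*, 10100*, 10111*, 11000*, 11010*, 11011*, 11100*, 11111*
[col 1] -0000*, -0001*, -0010*, -1000*, -1010*, -1011*, 0-000*, 0-001*, 0-010*, 0-101*, 00-01*, 000-0*, 0000-*, 01-01*, 01-10, 010-0*, 010-1*, 0100-*, 0101-*, 1-000*, 1-010*, 1-100*, 1-111, 10-00*, 100-0*, 1000-*, 11-00*, 11-11, 110-0*, 1101-*
[col 2] --000*, --010*, -00-0*, -000-, -10-0*, -101-, 0--01, 0-0-0*, 0-00-, 010--, 1--00, 1-0-0*
[col 3] --0-0
Prime implicants: --0-0, -000-, -101-, 0--01, 0-00-, 01-10, 010--, 1--00, 1-111, 11-11

NONE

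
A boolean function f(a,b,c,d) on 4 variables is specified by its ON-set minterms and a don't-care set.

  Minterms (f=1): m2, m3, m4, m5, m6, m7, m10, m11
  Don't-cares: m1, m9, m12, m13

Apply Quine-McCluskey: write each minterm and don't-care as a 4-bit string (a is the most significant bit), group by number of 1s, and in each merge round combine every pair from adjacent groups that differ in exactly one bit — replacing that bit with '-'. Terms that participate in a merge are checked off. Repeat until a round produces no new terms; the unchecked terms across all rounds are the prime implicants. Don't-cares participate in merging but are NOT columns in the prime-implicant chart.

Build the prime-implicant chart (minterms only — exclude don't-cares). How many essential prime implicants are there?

1

size-2^0 implicants → 0001(✓)  0010(✓)  0011(✓)  0100(✓)  0101(✓)  0110(✓)  0111(✓)  1001(✓)  1010(✓)  1011(✓)  1100(✓)  1101(✓)
size-2^1 implicants → -001(✓)  -010(✓)  -011(✓)  -100(✓)  -101(✓)  0-01(✓)  0-10(✓)  0-11(✓)  00-1(✓)  001-(✓)  01-0(✓)  01-1(✓)  010-(✓)  011-(✓)  1-01(✓)  10-1(✓)  101-(✓)  110-(✓)
size-2^2 implicants → --01  -0-1  -01-  -10-  0--1  0-1-  01--
Unchecked terms (primes): --01, -0-1, -01-, -10-, 0--1, 0-1-, 01--
Minterm coverage:
  m2 ⊆ -01-,0-1-
  m3 ⊆ -0-1,-01-,0--1,0-1-
  m4 ⊆ -10-,01--
  m5 ⊆ --01,-10-,0--1,01--
  m6 ⊆ 0-1-,01--
  m7 ⊆ 0--1,0-1-,01--
  m10 ⊆ -01- [E]
  m11 ⊆ -0-1,-01-
E = {-01-}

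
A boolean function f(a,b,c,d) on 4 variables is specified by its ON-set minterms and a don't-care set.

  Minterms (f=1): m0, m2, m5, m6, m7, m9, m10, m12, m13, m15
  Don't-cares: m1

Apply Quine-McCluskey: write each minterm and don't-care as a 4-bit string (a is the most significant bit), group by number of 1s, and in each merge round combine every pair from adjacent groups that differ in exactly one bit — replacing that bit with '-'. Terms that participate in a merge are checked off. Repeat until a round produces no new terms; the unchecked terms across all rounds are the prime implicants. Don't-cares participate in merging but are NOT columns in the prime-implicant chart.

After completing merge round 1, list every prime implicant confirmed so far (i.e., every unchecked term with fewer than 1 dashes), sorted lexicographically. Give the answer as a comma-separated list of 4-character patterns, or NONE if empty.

NONE

Round 0: 0000✓ 0001✓ 0010✓ 0101✓ 0110✓ 0111✓ 1001✓ 1010✓ 1100✓ 1101✓ 1111✓
Round 1: -001✓ -010 -101✓ -111✓ 0-01✓ 0-10 00-0 000- 01-1✓ 011- 1-01✓ 11-1✓ 110-
Round 2: --01 -1-1
PIs = {--01, -010, -1-1, 0-10, 00-0, 000-, 011-, 110-}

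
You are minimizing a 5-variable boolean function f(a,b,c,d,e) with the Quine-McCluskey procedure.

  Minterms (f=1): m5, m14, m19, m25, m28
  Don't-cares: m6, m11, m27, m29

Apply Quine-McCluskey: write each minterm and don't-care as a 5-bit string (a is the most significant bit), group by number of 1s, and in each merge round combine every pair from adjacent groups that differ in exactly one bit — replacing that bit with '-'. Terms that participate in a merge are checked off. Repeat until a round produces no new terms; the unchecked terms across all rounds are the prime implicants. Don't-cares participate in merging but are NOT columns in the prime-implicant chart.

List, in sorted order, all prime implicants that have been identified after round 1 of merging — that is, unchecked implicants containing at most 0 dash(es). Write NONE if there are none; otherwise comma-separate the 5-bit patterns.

[col 0] 00101, 00110*, 01011*, 01110*, 10011*, 11001*, 11011*, 11100*, 11101*
[col 1] -1011, 0-110, 1-011, 11-01, 110-1, 1110-
Prime implicants: -1011, 0-110, 00101, 1-011, 11-01, 110-1, 1110-

00101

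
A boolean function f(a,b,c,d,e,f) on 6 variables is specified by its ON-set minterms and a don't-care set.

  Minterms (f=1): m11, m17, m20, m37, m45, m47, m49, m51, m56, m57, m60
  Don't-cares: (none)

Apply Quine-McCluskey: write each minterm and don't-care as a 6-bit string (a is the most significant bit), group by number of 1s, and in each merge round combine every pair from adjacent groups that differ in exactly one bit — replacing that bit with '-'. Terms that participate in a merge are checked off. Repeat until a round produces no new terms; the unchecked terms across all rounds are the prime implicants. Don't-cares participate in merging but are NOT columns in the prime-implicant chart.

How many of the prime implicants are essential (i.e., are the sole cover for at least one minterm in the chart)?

size-2^0 implicants → 001011  010001(✓)  010100  100101(✓)  101101(✓)  101111(✓)  110001(✓)  110011(✓)  111000(✓)  111001(✓)  111100(✓)
size-2^1 implicants → -10001  10-101  1011-1  11-001  1100-1  111-00  11100-
Unchecked terms (primes): -10001, 001011, 010100, 10-101, 1011-1, 11-001, 1100-1, 111-00, 11100-
Minterm coverage:
  m11 ⊆ 001011 [E]
  m17 ⊆ -10001 [E]
  m20 ⊆ 010100 [E]
  m37 ⊆ 10-101 [E]
  m45 ⊆ 10-101,1011-1
  m47 ⊆ 1011-1 [E]
  m49 ⊆ -10001,11-001,1100-1
  m51 ⊆ 1100-1 [E]
  m56 ⊆ 111-00,11100-
  m57 ⊆ 11-001,11100-
  m60 ⊆ 111-00 [E]
E = {-10001, 001011, 010100, 10-101, 1011-1, 1100-1, 111-00}

7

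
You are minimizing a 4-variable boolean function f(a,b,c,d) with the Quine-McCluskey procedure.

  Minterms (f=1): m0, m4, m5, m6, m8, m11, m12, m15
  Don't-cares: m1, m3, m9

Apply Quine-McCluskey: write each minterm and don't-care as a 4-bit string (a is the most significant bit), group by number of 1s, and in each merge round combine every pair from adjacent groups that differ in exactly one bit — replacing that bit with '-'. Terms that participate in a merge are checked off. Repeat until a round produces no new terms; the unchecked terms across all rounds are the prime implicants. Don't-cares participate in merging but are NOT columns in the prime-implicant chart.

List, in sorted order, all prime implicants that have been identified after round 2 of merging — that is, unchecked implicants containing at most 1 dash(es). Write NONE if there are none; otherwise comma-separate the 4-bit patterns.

[col 0] 0000*, 0001*, 0011*, 0100*, 0101*, 0110*, 1000*, 1001*, 1011*, 1100*, 1111*
[col 1] -000*, -001*, -011*, -100*, 0-00*, 0-01*, 00-1*, 000-*, 01-0, 010-*, 1-00*, 1-11, 10-1*, 100-*
[col 2] --00, -0-1, -00-, 0-0-
Prime implicants: --00, -0-1, -00-, 0-0-, 01-0, 1-11

01-0, 1-11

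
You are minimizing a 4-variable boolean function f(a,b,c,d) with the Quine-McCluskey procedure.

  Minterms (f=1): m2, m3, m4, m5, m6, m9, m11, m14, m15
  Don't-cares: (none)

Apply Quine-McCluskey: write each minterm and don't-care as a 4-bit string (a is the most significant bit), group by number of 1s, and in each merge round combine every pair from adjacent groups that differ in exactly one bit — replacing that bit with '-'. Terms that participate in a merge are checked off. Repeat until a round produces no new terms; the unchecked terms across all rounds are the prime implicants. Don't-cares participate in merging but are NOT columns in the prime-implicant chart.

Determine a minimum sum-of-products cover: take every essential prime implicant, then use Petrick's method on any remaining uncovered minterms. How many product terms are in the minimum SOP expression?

Round 0: 0010✓ 0011✓ 0100✓ 0101✓ 0110✓ 1001✓ 1011✓ 1110✓ 1111✓
Round 1: -011 -110 0-10 001- 01-0 010- 1-11 10-1 111-
PIs = {-011, -110, 0-10, 001-, 01-0, 010-, 1-11, 10-1, 111-}
Coverage chart:
  m2: 0-10,001-
  m3: -011,001-
  m4: 01-0,010-
  m5: 010- ←essential
  m6: -110,0-10,01-0
  m9: 10-1 ←essential
  m11: -011,1-11,10-1
  m14: -110,111-
  m15: 1-11,111-
Essential: 010-, 10-1
Petrick residual → -011, 0-10, 111-
Min cover (5 terms): b'cd + a'cd' + a'bc' + ab'd + abc

5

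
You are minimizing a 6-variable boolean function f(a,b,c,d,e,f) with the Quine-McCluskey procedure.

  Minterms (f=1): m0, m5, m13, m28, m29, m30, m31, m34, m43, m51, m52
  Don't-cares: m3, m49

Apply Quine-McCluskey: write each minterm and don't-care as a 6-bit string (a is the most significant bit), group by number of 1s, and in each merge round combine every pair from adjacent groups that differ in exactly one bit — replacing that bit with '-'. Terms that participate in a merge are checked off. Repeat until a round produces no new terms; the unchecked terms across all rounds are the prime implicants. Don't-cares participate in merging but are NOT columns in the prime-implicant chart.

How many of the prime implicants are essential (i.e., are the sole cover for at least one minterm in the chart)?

[col 0] 000000, 000011, 000101*, 001101*, 011100*, 011101*, 011110*, 011111*, 100010, 101011, 110001*, 110011*, 110100
[col 1] 0-1101, 00-101, 0111-0*, 0111-1*, 01110-*, 01111-*, 1100-1
[col 2] 0111--
Prime implicants: 0-1101, 00-101, 000000, 000011, 0111--, 100010, 101011, 1100-1, 110100
PI chart (minterm → PIs covering it):
  0 | 000000  (sole → essential)
  5 | 00-101  (sole → essential)
  13 | 0-1101,00-101
  28 | 0111--  (sole → essential)
  29 | 0-1101,0111--
  30 | 0111--  (sole → essential)
  31 | 0111--  (sole → essential)
  34 | 100010  (sole → essential)
  43 | 101011  (sole → essential)
  51 | 1100-1  (sole → essential)
  52 | 110100  (sole → essential)
Essential prime implicants: 00-101, 000000, 0111--, 100010, 101011, 1100-1, 110100

7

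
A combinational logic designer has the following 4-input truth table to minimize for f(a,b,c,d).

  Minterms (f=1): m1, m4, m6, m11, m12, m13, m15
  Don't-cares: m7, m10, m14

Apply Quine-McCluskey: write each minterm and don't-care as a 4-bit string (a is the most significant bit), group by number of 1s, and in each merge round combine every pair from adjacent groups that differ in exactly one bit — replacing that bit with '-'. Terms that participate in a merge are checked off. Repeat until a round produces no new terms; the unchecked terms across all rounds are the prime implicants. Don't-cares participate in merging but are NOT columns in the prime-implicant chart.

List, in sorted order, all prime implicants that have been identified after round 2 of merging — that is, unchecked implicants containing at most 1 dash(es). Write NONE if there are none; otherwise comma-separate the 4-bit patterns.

0001

Round 0: 0001 0100✓ 0110✓ 0111✓ 1010✓ 1011✓ 1100✓ 1101✓ 1110✓ 1111✓
Round 1: -100✓ -110✓ -111✓ 01-0✓ 011-✓ 1-10✓ 1-11✓ 101-✓ 11-0✓ 11-1✓ 110-✓ 111-✓
Round 2: -1-0 -11- 1-1- 11--
PIs = {-1-0, -11-, 0001, 1-1-, 11--}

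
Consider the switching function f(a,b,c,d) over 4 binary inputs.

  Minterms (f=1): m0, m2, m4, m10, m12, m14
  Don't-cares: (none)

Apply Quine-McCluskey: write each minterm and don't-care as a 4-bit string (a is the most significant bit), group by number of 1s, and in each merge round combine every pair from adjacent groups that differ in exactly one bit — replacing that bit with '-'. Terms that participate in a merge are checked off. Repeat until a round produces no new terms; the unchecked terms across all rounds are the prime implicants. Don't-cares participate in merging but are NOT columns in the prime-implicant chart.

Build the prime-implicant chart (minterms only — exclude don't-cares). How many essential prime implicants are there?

0

size-2^0 implicants → 0000(✓)  0010(✓)  0100(✓)  1010(✓)  1100(✓)  1110(✓)
size-2^1 implicants → -010  -100  0-00  00-0  1-10  11-0
Unchecked terms (primes): -010, -100, 0-00, 00-0, 1-10, 11-0
Minterm coverage:
  m0 ⊆ 0-00,00-0
  m2 ⊆ -010,00-0
  m4 ⊆ -100,0-00
  m10 ⊆ -010,1-10
  m12 ⊆ -100,11-0
  m14 ⊆ 1-10,11-0
(no essential prime implicants)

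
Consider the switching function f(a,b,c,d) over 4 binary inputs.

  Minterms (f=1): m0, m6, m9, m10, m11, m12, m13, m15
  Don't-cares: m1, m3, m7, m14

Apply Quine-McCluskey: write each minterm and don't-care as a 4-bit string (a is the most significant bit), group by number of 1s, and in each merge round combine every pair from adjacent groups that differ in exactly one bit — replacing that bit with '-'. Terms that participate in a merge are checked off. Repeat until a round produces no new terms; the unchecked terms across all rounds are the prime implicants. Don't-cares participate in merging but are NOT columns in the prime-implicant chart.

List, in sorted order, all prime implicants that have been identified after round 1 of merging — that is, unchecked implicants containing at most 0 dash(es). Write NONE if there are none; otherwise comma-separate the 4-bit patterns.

Round 0: 0000✓ 0001✓ 0011✓ 0110✓ 0111✓ 1001✓ 1010✓ 1011✓ 1100✓ 1101✓ 1110✓ 1111✓
Round 1: -001✓ -011✓ -110✓ -111✓ 0-11✓ 00-1✓ 000- 011-✓ 1-01✓ 1-10✓ 1-11✓ 10-1✓ 101-✓ 11-0✓ 11-1✓ 110-✓ 111-✓
Round 2: --11 -0-1 -11- 1--1 1-1- 11--
PIs = {--11, -0-1, -11-, 000-, 1--1, 1-1-, 11--}

NONE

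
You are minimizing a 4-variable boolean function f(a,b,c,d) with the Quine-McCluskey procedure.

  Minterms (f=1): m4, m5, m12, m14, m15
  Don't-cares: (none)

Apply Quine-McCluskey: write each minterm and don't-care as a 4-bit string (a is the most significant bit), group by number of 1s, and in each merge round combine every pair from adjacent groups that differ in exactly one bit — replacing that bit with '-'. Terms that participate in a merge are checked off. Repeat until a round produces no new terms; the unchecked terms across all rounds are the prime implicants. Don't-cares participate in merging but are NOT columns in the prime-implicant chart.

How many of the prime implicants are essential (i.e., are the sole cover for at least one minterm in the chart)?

2

Round 0: 0100✓ 0101✓ 1100✓ 1110✓ 1111✓
Round 1: -100 010- 11-0 111-
PIs = {-100, 010-, 11-0, 111-}
Coverage chart:
  m4: -100,010-
  m5: 010- ←essential
  m12: -100,11-0
  m14: 11-0,111-
  m15: 111- ←essential
Essential: 010-, 111-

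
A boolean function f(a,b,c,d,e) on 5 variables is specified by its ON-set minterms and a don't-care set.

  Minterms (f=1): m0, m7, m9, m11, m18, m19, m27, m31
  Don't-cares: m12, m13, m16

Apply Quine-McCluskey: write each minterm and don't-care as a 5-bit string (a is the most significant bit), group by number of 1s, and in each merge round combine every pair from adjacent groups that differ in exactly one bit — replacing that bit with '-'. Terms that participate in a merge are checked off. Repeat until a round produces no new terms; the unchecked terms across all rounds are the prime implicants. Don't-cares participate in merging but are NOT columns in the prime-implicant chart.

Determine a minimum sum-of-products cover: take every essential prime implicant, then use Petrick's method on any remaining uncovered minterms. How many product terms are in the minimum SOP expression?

5

size-2^0 implicants → 00000(✓)  00111  01001(✓)  01011(✓)  01100(✓)  01101(✓)  10000(✓)  10010(✓)  10011(✓)  11011(✓)  11111(✓)
size-2^1 implicants → -0000  -1011  01-01  010-1  0110-  1-011  100-0  1001-  11-11
Unchecked terms (primes): -0000, -1011, 00111, 01-01, 010-1, 0110-, 1-011, 100-0, 1001-, 11-11
Minterm coverage:
  m0 ⊆ -0000 [E]
  m7 ⊆ 00111 [E]
  m9 ⊆ 01-01,010-1
  m11 ⊆ -1011,010-1
  m18 ⊆ 100-0,1001-
  m19 ⊆ 1-011,1001-
  m27 ⊆ -1011,1-011,11-11
  m31 ⊆ 11-11 [E]
E = {-0000, 00111, 11-11}
Petrick residual → 010-1, 1001-
Cover = b'c'd'e' + a'b'cde + a'bc'e + ab'c'd + abde  |cover|=5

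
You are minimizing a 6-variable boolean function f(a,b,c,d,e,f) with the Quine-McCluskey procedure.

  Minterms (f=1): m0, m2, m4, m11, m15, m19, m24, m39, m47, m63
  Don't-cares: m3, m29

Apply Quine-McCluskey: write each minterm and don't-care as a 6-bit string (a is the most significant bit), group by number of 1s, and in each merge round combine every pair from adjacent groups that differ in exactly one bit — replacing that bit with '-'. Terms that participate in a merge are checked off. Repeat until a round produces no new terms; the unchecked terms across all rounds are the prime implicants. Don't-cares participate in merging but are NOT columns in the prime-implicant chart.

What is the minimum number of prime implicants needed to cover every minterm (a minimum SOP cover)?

7

Round 0: 000000✓ 000010✓ 000011✓ 000100✓ 001011✓ 001111✓ 010011✓ 011000 011101 100111✓ 101111✓ 111111✓
Round 1: -01111 0-0011 00-011 000-00 0000-0 00001- 001-11 1-1111 10-111
PIs = {-01111, 0-0011, 00-011, 000-00, 0000-0, 00001-, 001-11, 011000, 011101, 1-1111, 10-111}
Coverage chart:
  m0: 000-00,0000-0
  m2: 0000-0,00001-
  m4: 000-00 ←essential
  m11: 00-011,001-11
  m15: -01111,001-11
  m19: 0-0011 ←essential
  m24: 011000 ←essential
  m39: 10-111 ←essential
  m47: -01111,1-1111,10-111
  m63: 1-1111 ←essential
Essential: 0-0011, 000-00, 011000, 1-1111, 10-111
Petrick residual → 0000-0, 001-11
Min cover (7 terms): a'c'd'ef + a'b'c'e'f' + a'b'c'd'f' + a'b'cef + a'bcd'e'f' + acdef + ab'def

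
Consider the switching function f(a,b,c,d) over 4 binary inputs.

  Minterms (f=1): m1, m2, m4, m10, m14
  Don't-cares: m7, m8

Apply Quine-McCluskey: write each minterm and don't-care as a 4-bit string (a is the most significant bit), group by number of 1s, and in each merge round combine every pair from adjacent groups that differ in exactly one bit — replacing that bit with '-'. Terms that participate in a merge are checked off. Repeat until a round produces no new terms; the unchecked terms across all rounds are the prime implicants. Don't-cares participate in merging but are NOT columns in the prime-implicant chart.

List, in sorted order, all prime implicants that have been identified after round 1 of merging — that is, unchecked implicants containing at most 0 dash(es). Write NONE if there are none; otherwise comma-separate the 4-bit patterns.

0001, 0100, 0111

[col 0] 0001, 0010*, 0100, 0111, 1000*, 1010*, 1110*
[col 1] -010, 1-10, 10-0
Prime implicants: -010, 0001, 0100, 0111, 1-10, 10-0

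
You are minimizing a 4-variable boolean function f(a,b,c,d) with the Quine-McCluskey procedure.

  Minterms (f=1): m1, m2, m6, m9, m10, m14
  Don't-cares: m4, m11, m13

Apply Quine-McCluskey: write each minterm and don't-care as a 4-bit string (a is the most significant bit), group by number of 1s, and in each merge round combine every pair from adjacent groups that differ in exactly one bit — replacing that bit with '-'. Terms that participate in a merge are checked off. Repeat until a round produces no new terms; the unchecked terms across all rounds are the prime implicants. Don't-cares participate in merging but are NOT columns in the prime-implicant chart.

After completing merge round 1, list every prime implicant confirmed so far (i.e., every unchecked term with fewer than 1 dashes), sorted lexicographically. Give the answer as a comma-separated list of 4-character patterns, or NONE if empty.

NONE

Round 0: 0001✓ 0010✓ 0100✓ 0110✓ 1001✓ 1010✓ 1011✓ 1101✓ 1110✓
Round 1: -001 -010✓ -110✓ 0-10✓ 01-0 1-01 1-10✓ 10-1 101-
Round 2: --10
PIs = {--10, -001, 01-0, 1-01, 10-1, 101-}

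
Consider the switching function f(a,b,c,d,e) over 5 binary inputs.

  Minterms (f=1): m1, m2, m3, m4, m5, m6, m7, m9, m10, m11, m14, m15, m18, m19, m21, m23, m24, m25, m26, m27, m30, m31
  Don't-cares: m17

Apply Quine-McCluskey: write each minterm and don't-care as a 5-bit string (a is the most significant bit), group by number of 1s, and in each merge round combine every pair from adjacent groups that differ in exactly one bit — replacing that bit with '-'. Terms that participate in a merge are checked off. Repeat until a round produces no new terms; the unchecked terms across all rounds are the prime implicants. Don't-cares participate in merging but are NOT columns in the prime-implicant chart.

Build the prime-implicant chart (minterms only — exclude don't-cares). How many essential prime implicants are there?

6

[col 0] 00001*, 00010*, 00011*, 00100*, 00101*, 00110*, 00111*, 01001*, 01010*, 01011*, 01110*, 01111*, 10001*, 10010*, 10011*, 10101*, 10111*, 11000*, 11001*, 11010*, 11011*, 11110*, 11111*
[col 1] -0001*, -0010*, -0011*, -0101*, -0111*, -1001*, -1010*, -1011*, -1110*, -1111*, 0-001*, 0-010*, 0-011*, 0-110*, 0-111*, 00-01*, 00-10*, 00-11*, 000-1*, 0001-*, 001-0*, 001-1*, 0010-*, 0011-*, 01-10*, 01-11*, 010-1*, 0101-*, 0111-*, 1-001*, 1-010*, 1-011*, 1-111*, 10-01*, 10-11*, 100-1*, 1001-*, 101-1*, 11-10*, 11-11*, 110-0*, 110-1*, 1100-*, 1101-*, 1111-*
[col 2] --001*, --010*, --011*, --111*, -0-01*, -0-11*, -00-1*, -001-*, -01-1*, -1-10*, -1-11*, -10-1*, -101-*, -111-*, 0--10*, 0--11*, 0-0-1*, 0-01-*, 0-11-*, 00--1*, 00-1-*, 001--, 01-1-*, 1--11*, 1-0-1*, 1-01-*, 10--1*, 11-1-*, 110--
[col 3] ---11, --0-1, --01-, -0--1, -1-1-, 0--1-
Prime implicants: ---11, --0-1, --01-, -0--1, -1-1-, 0--1-, 001--, 110--
PI chart (minterm → PIs covering it):
  1 | --0-1,-0--1
  2 | --01-,0--1-
  3 | ---11,--0-1,--01-,-0--1,0--1-
  4 | 001--  (sole → essential)
  5 | -0--1,001--
  6 | 0--1-,001--
  7 | ---11,-0--1,0--1-,001--
  9 | --0-1  (sole → essential)
  10 | --01-,-1-1-,0--1-
  11 | ---11,--0-1,--01-,-1-1-,0--1-
  14 | -1-1-,0--1-
  15 | ---11,-1-1-,0--1-
  18 | --01-  (sole → essential)
  19 | ---11,--0-1,--01-,-0--1
  21 | -0--1  (sole → essential)
  23 | ---11,-0--1
  24 | 110--  (sole → essential)
  25 | --0-1,110--
  26 | --01-,-1-1-,110--
  27 | ---11,--0-1,--01-,-1-1-,110--
  30 | -1-1-  (sole → essential)
  31 | ---11,-1-1-
Essential prime implicants: --0-1, --01-, -0--1, -1-1-, 001--, 110--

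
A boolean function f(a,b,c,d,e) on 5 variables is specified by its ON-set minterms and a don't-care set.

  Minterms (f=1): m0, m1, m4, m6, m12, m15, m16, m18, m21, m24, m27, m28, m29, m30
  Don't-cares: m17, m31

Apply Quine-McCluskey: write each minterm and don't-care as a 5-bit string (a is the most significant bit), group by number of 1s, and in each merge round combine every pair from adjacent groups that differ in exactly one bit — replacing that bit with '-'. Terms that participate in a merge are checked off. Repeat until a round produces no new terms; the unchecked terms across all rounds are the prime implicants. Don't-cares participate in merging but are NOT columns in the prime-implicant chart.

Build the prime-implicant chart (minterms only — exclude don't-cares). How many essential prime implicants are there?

6

[col 0] 00000*, 00001*, 00100*, 00110*, 01100*, 01111*, 10000*, 10001*, 10010*, 10101*, 11000*, 11011*, 11100*, 11101*, 11110*, 11111*
[col 1] -0000*, -0001*, -1100, -1111, 0-100, 00-00, 0000-*, 001-0, 1-000, 1-101, 10-01, 100-0, 1000-*, 11-00, 11-11, 111-0*, 111-1*, 1110-*, 1111-*
[col 2] -000-, 111--
Prime implicants: -000-, -1100, -1111, 0-100, 00-00, 001-0, 1-000, 1-101, 10-01, 100-0, 11-00, 11-11, 111--
PI chart (minterm → PIs covering it):
  0 | -000-,00-00
  1 | -000-  (sole → essential)
  4 | 0-100,00-00,001-0
  6 | 001-0  (sole → essential)
  12 | -1100,0-100
  15 | -1111  (sole → essential)
  16 | -000-,1-000,100-0
  18 | 100-0  (sole → essential)
  21 | 1-101,10-01
  24 | 1-000,11-00
  27 | 11-11  (sole → essential)
  28 | -1100,11-00,111--
  29 | 1-101,111--
  30 | 111--  (sole → essential)
Essential prime implicants: -000-, -1111, 001-0, 100-0, 11-11, 111--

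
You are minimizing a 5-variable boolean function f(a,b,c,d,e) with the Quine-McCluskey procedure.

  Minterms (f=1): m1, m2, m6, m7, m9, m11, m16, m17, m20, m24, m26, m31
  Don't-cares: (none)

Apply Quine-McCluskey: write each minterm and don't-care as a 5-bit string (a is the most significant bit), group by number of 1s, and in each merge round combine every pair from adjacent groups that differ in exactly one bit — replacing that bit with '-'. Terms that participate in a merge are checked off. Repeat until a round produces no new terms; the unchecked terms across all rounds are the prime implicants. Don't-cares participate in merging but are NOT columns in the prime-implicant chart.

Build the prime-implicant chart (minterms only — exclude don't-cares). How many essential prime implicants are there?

Round 0: 00001✓ 00010✓ 00110✓ 00111✓ 01001✓ 01011✓ 10000✓ 10001✓ 10100✓ 11000✓ 11010✓ 11111
Round 1: -0001 0-001 00-10 0011- 010-1 1-000 10-00 1000- 110-0
PIs = {-0001, 0-001, 00-10, 0011-, 010-1, 1-000, 10-00, 1000-, 110-0, 11111}
Coverage chart:
  m1: -0001,0-001
  m2: 00-10 ←essential
  m6: 00-10,0011-
  m7: 0011- ←essential
  m9: 0-001,010-1
  m11: 010-1 ←essential
  m16: 1-000,10-00,1000-
  m17: -0001,1000-
  m20: 10-00 ←essential
  m24: 1-000,110-0
  m26: 110-0 ←essential
  m31: 11111 ←essential
Essential: 00-10, 0011-, 010-1, 10-00, 110-0, 11111

6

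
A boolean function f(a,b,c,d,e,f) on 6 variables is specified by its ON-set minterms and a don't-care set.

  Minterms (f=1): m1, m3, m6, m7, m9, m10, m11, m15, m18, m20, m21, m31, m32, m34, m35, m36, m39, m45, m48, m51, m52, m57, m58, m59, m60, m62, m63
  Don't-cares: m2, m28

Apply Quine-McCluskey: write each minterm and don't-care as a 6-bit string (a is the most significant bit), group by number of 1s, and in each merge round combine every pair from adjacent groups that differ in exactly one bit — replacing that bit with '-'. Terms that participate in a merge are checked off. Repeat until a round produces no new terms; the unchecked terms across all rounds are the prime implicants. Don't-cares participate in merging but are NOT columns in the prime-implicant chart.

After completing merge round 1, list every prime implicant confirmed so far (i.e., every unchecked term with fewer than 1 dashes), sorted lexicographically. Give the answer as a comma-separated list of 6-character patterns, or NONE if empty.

Round 0: 000001✓ 000010✓ 000011✓ 000110✓ 000111✓ 001001✓ 001010✓ 001011✓ 001111✓ 010010✓ 010100✓ 010101✓ 011100✓ 011111✓ 100000✓ 100010✓ 100011✓ 100100✓ 100111✓ 101101 110000✓ 110011✓ 110100✓ 111001✓ 111010✓ 111011✓ 111100✓ 111110✓ 111111✓
Round 1: -00010✓ -00011✓ -00111✓ -10100✓ -11100✓ -11111 0-0010 0-1111 00-001✓ 00-010✓ 00-011✓ 00-111✓ 000-10✓ 000-11✓ 0000-1✓ 00001-✓ 00011-✓ 001-11✓ 0010-1✓ 00101-✓ 01-100✓ 01010- 1-0000✓ 1-0011 1-0100✓ 100-00✓ 100-11✓ 1000-0 10001-✓ 11-011 11-100✓ 110-00✓ 111-10✓ 111-11✓ 1110-1 11101-✓ 1111-0 11111-✓
Round 2: -00-11 -0001- -1-100 00--11 00-0-1 00-01- 000-1- 1-0-00 111-1-
PIs = {-00-11, -0001-, -1-100, -11111, 0-0010, 0-1111, 00--11, 00-0-1, 00-01-, 000-1-, 01010-, 1-0-00, 1-0011, 1000-0, 101101, 11-011, 111-1-, 1110-1, 1111-0}

101101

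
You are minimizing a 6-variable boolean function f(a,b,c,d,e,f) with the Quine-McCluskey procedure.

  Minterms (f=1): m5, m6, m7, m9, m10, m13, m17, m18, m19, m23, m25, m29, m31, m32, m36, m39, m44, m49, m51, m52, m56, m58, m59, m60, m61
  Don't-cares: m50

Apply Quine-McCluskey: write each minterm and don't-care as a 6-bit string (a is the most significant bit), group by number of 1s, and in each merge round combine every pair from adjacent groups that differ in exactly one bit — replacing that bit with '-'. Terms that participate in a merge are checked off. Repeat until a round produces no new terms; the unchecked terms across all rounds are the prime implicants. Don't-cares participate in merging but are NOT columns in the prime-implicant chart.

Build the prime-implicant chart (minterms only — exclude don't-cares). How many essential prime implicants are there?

Round 0: 000101✓ 000110✓ 000111✓ 001001✓ 001010 001101✓ 010001✓ 010010✓ 010011✓ 010111✓ 011001✓ 011101✓ 011111✓ 100000✓ 100100✓ 100111✓ 101100✓ 110001✓ 110010✓ 110011✓ 110100✓ 111000✓ 111010✓ 111011✓ 111100✓ 111101✓
Round 1: -00111 -10001✓ -10010✓ -10011✓ -11101 0-0111 0-1001✓ 0-1101✓ 00-101 0001-1 00011- 001-01✓ 01-001 01-111 010-11 0100-1✓ 01001-✓ 011-01✓ 0111-1 1-0100✓ 1-1100✓ 10-100✓ 100-00 11-010✓ 11-011✓ 11-100✓ 1100-1✓ 11001-✓ 111-00 1110-0 11101-✓ 11110-
Round 2: -100-1 -1001- 0-1-01 1--100 11-01-
PIs = {-00111, -100-1, -1001-, -11101, 0-0111, 0-1-01, 00-101, 0001-1, 00011-, 001010, 01-001, 01-111, 010-11, 0111-1, 1--100, 100-00, 11-01-, 111-00, 1110-0, 11110-}
Coverage chart:
  m5: 00-101,0001-1
  m6: 00011- ←essential
  m7: -00111,0-0111,0001-1,00011-
  m9: 0-1-01 ←essential
  m10: 001010 ←essential
  m13: 0-1-01,00-101
  m17: -100-1,01-001
  m18: -1001- ←essential
  m19: -100-1,-1001-,010-11
  m23: 0-0111,01-111,010-11
  m25: 0-1-01,01-001
  m29: -11101,0-1-01,0111-1
  m31: 01-111,0111-1
  m32: 100-00 ←essential
  m36: 1--100,100-00
  m39: -00111 ←essential
  m44: 1--100 ←essential
  m49: -100-1 ←essential
  m51: -100-1,-1001-,11-01-
  m52: 1--100 ←essential
  m56: 111-00,1110-0
  m58: 11-01-,1110-0
  m59: 11-01- ←essential
  m60: 1--100,111-00,11110-
  m61: -11101,11110-
Essential: -00111, -100-1, -1001-, 0-1-01, 00011-, 001010, 1--100, 100-00, 11-01-

9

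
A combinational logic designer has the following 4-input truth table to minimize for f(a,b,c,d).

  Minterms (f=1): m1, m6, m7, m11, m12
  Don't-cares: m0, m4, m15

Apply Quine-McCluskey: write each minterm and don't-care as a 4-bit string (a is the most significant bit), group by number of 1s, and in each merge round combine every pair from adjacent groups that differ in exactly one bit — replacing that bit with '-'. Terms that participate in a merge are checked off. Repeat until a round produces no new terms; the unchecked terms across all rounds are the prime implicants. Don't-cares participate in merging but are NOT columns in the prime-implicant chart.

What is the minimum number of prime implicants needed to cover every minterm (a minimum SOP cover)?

4

[col 0] 0000*, 0001*, 0100*, 0110*, 0111*, 1011*, 1100*, 1111*
[col 1] -100, -111, 0-00, 000-, 01-0, 011-, 1-11
Prime implicants: -100, -111, 0-00, 000-, 01-0, 011-, 1-11
PI chart (minterm → PIs covering it):
  1 | 000-  (sole → essential)
  6 | 01-0,011-
  7 | -111,011-
  11 | 1-11  (sole → essential)
  12 | -100  (sole → essential)
Essential prime implicants: -100, 000-, 1-11
Petrick residual → 011-
Minimum SOP uses 4 PIs: bc'd' + a'b'c' + a'bc + acd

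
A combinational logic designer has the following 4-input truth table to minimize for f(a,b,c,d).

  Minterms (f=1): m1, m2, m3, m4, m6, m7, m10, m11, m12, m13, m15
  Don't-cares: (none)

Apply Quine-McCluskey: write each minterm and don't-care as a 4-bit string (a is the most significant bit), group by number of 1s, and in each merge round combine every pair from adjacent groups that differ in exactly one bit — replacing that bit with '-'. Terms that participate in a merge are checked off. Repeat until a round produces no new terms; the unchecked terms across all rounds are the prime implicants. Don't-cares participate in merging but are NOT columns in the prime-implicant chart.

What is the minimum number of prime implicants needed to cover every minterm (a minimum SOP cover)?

5

[col 0] 0001*, 0010*, 0011*, 0100*, 0110*, 0111*, 1010*, 1011*, 1100*, 1101*, 1111*
[col 1] -010*, -011*, -100, -111*, 0-10*, 0-11*, 00-1, 001-*, 01-0, 011-*, 1-11*, 101-*, 11-1, 110-
[col 2] --11, -01-, 0-1-
Prime implicants: --11, -01-, -100, 0-1-, 00-1, 01-0, 11-1, 110-
PI chart (minterm → PIs covering it):
  1 | 00-1  (sole → essential)
  2 | -01-,0-1-
  3 | --11,-01-,0-1-,00-1
  4 | -100,01-0
  6 | 0-1-,01-0
  7 | --11,0-1-
  10 | -01-  (sole → essential)
  11 | --11,-01-
  12 | -100,110-
  13 | 11-1,110-
  15 | --11,11-1
Essential prime implicants: -01-, 00-1
Petrick residual → --11, 01-0, 110-
Minimum SOP uses 5 PIs: cd + b'c + a'b'd + a'bd' + abc'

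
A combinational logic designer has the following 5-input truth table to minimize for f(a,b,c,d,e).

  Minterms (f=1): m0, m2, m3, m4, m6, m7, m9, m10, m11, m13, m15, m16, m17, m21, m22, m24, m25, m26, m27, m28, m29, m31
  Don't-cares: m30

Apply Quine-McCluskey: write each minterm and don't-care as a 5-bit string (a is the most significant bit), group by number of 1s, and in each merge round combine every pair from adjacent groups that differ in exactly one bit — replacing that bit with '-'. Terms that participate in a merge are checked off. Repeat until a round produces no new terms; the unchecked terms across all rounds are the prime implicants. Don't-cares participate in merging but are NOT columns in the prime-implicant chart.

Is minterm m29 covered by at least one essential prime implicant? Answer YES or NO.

size-2^0 implicants → 00000(✓)  00010(✓)  00011(✓)  00100(✓)  00110(✓)  00111(✓)  01001(✓)  01010(✓)  01011(✓)  01101(✓)  01111(✓)  10000(✓)  10001(✓)  10101(✓)  10110(✓)  11000(✓)  11001(✓)  11010(✓)  11011(✓)  11100(✓)  11101(✓)  11110(✓)  11111(✓)
size-2^1 implicants → -0000  -0110  -1001(✓)  -1010(✓)  -1011(✓)  -1101(✓)  -1111(✓)  0-010(✓)  0-011(✓)  0-111(✓)  00-00(✓)  00-10(✓)  00-11(✓)  000-0(✓)  0001-(✓)  001-0(✓)  0011-(✓)  01-01(✓)  01-11(✓)  010-1(✓)  0101-(✓)  011-1(✓)  1-000(✓)  1-001(✓)  1-101(✓)  1-110  10-01(✓)  1000-(✓)  11-00(✓)  11-01(✓)  11-10(✓)  11-11(✓)  110-0(✓)  110-1(✓)  1100-(✓)  1101-(✓)  111-0(✓)  111-1(✓)  1110-(✓)  1111-(✓)
size-2^2 implicants → -1-01(✓)  -1-11(✓)  -10-1(✓)  -101-  -11-1(✓)  0--11  0-01-  00--0  00-1-  01--1(✓)  1--01  1-00-  11--0(✓)  11--1(✓)  11-0-(✓)  11-1-(✓)  110--(✓)  111--(✓)
size-2^3 implicants → -1--1  11---
Unchecked terms (primes): -0000, -0110, -1--1, -101-, 0--11, 0-01-, 00--0, 00-1-, 1--01, 1-00-, 1-110, 11---
Minterm coverage:
  m0 ⊆ -0000,00--0
  m2 ⊆ 0-01-,00--0,00-1-
  m3 ⊆ 0--11,0-01-,00-1-
  m4 ⊆ 00--0 [E]
  m6 ⊆ -0110,00--0,00-1-
  m7 ⊆ 0--11,00-1-
  m9 ⊆ -1--1 [E]
  m10 ⊆ -101-,0-01-
  m11 ⊆ -1--1,-101-,0--11,0-01-
  m13 ⊆ -1--1 [E]
  m15 ⊆ -1--1,0--11
  m16 ⊆ -0000,1-00-
  m17 ⊆ 1--01,1-00-
  m21 ⊆ 1--01 [E]
  m22 ⊆ -0110,1-110
  m24 ⊆ 1-00-,11---
  m25 ⊆ -1--1,1--01,1-00-,11---
  m26 ⊆ -101-,11---
  m27 ⊆ -1--1,-101-,11---
  m28 ⊆ 11--- [E]
  m29 ⊆ -1--1,1--01,11---
  m31 ⊆ -1--1,11---
E = {-1--1, 00--0, 1--01, 11---}

YES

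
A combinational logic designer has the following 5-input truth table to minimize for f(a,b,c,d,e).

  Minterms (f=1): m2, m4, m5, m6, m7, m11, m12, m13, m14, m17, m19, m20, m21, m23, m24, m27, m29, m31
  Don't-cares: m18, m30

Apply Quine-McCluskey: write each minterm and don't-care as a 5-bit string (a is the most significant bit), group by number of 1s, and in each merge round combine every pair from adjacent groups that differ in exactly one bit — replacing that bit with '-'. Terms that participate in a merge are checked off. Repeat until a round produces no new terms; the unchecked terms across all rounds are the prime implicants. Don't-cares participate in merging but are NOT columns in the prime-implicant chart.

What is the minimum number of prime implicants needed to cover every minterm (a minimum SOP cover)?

9

[col 0] 00010*, 00100*, 00101*, 00110*, 00111*, 01011*, 01100*, 01101*, 01110*, 10001*, 10010*, 10011*, 10100*, 10101*, 10111*, 11000, 11011*, 11101*, 11110*, 11111*
[col 1] -0010, -0100*, -0101*, -0111*, -1011, -1101*, -1110, 0-100*, 0-101*, 0-110*, 00-10, 001-0*, 001-1*, 0010-*, 0011-*, 011-0*, 0110-*, 1-011*, 1-101*, 1-111*, 10-01*, 10-11*, 100-1*, 1001-, 101-1*, 1010-*, 11-11*, 111-1*, 1111-
[col 2] --101, -01-1, -010-, 0-1-0, 0-10-, 001--, 1--11, 1-1-1, 10--1
Prime implicants: --101, -0010, -01-1, -010-, -1011, -1110, 0-1-0, 0-10-, 00-10, 001--, 1--11, 1-1-1, 10--1, 1001-, 11000, 1111-
PI chart (minterm → PIs covering it):
  2 | -0010,00-10
  4 | -010-,0-1-0,0-10-,001--
  5 | --101,-01-1,-010-,0-10-,001--
  6 | 0-1-0,00-10,001--
  7 | -01-1,001--
  11 | -1011  (sole → essential)
  12 | 0-1-0,0-10-
  13 | --101,0-10-
  14 | -1110,0-1-0
  17 | 10--1  (sole → essential)
  19 | 1--11,10--1,1001-
  20 | -010-  (sole → essential)
  21 | --101,-01-1,-010-,1-1-1,10--1
  23 | -01-1,1--11,1-1-1,10--1
  24 | 11000  (sole → essential)
  27 | -1011,1--11
  29 | --101,1-1-1
  31 | 1--11,1-1-1,1111-
Essential prime implicants: -010-, -1011, 10--1, 11000
Petrick residual → --101, -0010, -01-1, 0-1-0, 1--11
Minimum SOP uses 9 PIs: cd'e + b'c'de' + b'ce + b'cd' + bc'de + a'ce' + ade + ab'e + abc'd'e'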